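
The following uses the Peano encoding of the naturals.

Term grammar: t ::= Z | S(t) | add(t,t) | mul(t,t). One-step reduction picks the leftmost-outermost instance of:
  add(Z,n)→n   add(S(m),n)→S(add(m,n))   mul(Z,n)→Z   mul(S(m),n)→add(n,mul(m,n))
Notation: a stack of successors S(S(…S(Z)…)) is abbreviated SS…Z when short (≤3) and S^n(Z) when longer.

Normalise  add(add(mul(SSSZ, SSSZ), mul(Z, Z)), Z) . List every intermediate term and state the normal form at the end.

  start: add(add(mul(SSSZ, SSSZ), mul(Z, Z)), Z)
  →1  add(add(add(SSSZ, mul(SSZ, SSSZ)), mul(Z, Z)), Z)
  →2  add(add(S(add(SSZ, mul(SSZ, SSSZ))), mul(Z, Z)), Z)
  →3  add(S(add(add(SSZ, mul(SSZ, SSSZ)), mul(Z, Z))), Z)
  →4  S(add(add(add(SSZ, mul(SSZ, SSSZ)), mul(Z, Z)), Z))
  →5  S(add(add(S(add(SZ, mul(SSZ, SSSZ))), mul(Z, Z)), Z))
  →6  S(add(S(add(add(SZ, mul(SSZ, SSSZ)), mul(Z, Z))), Z))
  →7  S(S(add(add(add(SZ, mul(SSZ, SSSZ)), mul(Z, Z)), Z)))
  →8  S(S(add(add(S(add(Z, mul(SSZ, SSSZ))), mul(Z, Z)), Z)))
  →9  S(S(add(S(add(add(Z, mul(SSZ, SSSZ)), mul(Z, Z))), Z)))
  →10  S(S(S(add(add(add(Z, mul(SSZ, SSSZ)), mul(Z, Z)), Z))))
  →11  S(S(S(add(add(mul(SSZ, SSSZ), mul(Z, Z)), Z))))
  →12  S(S(S(add(add(add(SSSZ, mul(SZ, SSSZ)), mul(Z, Z)), Z))))
  →13  S(S(S(add(add(S(add(SSZ, mul(SZ, SSSZ))), mul(Z, Z)), Z))))
  →14  S(S(S(add(S(add(add(SSZ, mul(SZ, SSSZ)), mul(Z, Z))), Z))))
  →15  S(S(S(S(add(add(add(SSZ, mul(SZ, SSSZ)), mul(Z, Z)), Z)))))
  →16  S(S(S(S(add(add(S(add(SZ, mul(SZ, SSSZ))), mul(Z, Z)), Z)))))
  →17  S(S(S(S(add(S(add(add(SZ, mul(SZ, SSSZ)), mul(Z, Z))), Z)))))
  →18  S(S(S(S(S(add(add(add(SZ, mul(SZ, SSSZ)), mul(Z, Z)), Z))))))
  →19  S(S(S(S(S(add(add(S(add(Z, mul(SZ, SSSZ))), mul(Z, Z)), Z))))))
  →20  S(S(S(S(S(add(S(add(add(Z, mul(SZ, SSSZ)), mul(Z, Z))), Z))))))
  →21  S(S(S(S(S(S(add(add(add(Z, mul(SZ, SSSZ)), mul(Z, Z)), Z)))))))
  →22  S(S(S(S(S(S(add(add(mul(SZ, SSSZ), mul(Z, Z)), Z)))))))
  →23  S(S(S(S(S(S(add(add(add(SSSZ, mul(Z, SSSZ)), mul(Z, Z)), Z)))))))
  →24  S(S(S(S(S(S(add(add(S(add(SSZ, mul(Z, SSSZ))), mul(Z, Z)), Z)))))))
  →25  S(S(S(S(S(S(add(S(add(add(SSZ, mul(Z, SSSZ)), mul(Z, Z))), Z)))))))
  →26  S(S(S(S(S(S(S(add(add(add(SSZ, mul(Z, SSSZ)), mul(Z, Z)), Z))))))))
  →27  S(S(S(S(S(S(S(add(add(S(add(SZ, mul(Z, SSSZ))), mul(Z, Z)), Z))))))))
  →28  S(S(S(S(S(S(S(add(S(add(add(SZ, mul(Z, SSSZ)), mul(Z, Z))), Z))))))))
  →29  S(S(S(S(S(S(S(S(add(add(add(SZ, mul(Z, SSSZ)), mul(Z, Z)), Z)))))))))
  →30  S(S(S(S(S(S(S(S(add(add(S(add(Z, mul(Z, SSSZ))), mul(Z, Z)), Z)))))))))
  →31  S(S(S(S(S(S(S(S(add(S(add(add(Z, mul(Z, SSSZ)), mul(Z, Z))), Z)))))))))
  →32  S(S(S(S(S(S(S(S(S(add(add(add(Z, mul(Z, SSSZ)), mul(Z, Z)), Z))))))))))
  →33  S(S(S(S(S(S(S(S(S(add(add(mul(Z, SSSZ), mul(Z, Z)), Z))))))))))
  →34  S(S(S(S(S(S(S(S(S(add(add(Z, mul(Z, Z)), Z))))))))))
  →35  S(S(S(S(S(S(S(S(S(add(mul(Z, Z), Z))))))))))
  →36  S(S(S(S(S(S(S(S(S(add(Z, Z))))))))))
  →37  S^9(Z)

Answer: normal form = S^9(Z)  (in 37 steps)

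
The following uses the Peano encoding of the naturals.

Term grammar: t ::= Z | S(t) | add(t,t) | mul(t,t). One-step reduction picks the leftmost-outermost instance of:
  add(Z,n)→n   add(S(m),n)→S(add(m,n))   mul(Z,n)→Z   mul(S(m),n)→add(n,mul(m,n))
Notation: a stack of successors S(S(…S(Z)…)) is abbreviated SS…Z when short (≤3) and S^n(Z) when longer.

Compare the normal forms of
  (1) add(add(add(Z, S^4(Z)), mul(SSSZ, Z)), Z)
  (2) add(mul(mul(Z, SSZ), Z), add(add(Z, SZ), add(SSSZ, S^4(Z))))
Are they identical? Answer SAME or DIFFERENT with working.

Term A:
  start: add(add(add(Z, S^4(Z)), mul(SSSZ, Z)), Z)
  [1] add(add(S^4(Z), mul(SSSZ, Z)), Z)
  [2] add(S(add(SSSZ, mul(SSSZ, Z))), Z)
  [3] S(add(add(SSSZ, mul(SSSZ, Z)), Z))
  [4] S(add(S(add(SSZ, mul(SSSZ, Z))), Z))
  [5] S(S(add(add(SSZ, mul(SSSZ, Z)), Z)))
  [6] S(S(add(S(add(SZ, mul(SSSZ, Z))), Z)))
  [7] S(S(S(add(add(SZ, mul(SSSZ, Z)), Z))))
  [8] S(S(S(add(S(add(Z, mul(SSSZ, Z))), Z))))
  [9] S(S(S(S(add(add(Z, mul(SSSZ, Z)), Z)))))
  [10] S(S(S(S(add(mul(SSSZ, Z), Z)))))
  [11] S(S(S(S(add(add(Z, mul(SSZ, Z)), Z)))))
  [12] S(S(S(S(add(mul(SSZ, Z), Z)))))
  [13] S(S(S(S(add(add(Z, mul(SZ, Z)), Z)))))
  [14] S(S(S(S(add(mul(SZ, Z), Z)))))
  [15] S(S(S(S(add(add(Z, mul(Z, Z)), Z)))))
  [16] S(S(S(S(add(mul(Z, Z), Z)))))
  [17] S(S(S(S(add(Z, Z)))))
  [18] S^4(Z)

Term B:
  start: add(mul(mul(Z, SSZ), Z), add(add(Z, SZ), add(SSSZ, S^4(Z))))
  [1] add(mul(Z, Z), add(add(Z, SZ), add(SSSZ, S^4(Z))))
  [2] add(Z, add(add(Z, SZ), add(SSSZ, S^4(Z))))
  [3] add(add(Z, SZ), add(SSSZ, S^4(Z)))
  [4] add(SZ, add(SSSZ, S^4(Z)))
  [5] S(add(Z, add(SSSZ, S^4(Z))))
  [6] S(add(SSSZ, S^4(Z)))
  [7] S(S(add(SSZ, S^4(Z))))
  [8] S(S(S(add(SZ, S^4(Z)))))
  [9] S(S(S(S(add(Z, S^4(Z))))))
  [10] S^8(Z)

Answer: DIFFERENT — A ⇓ S^4(Z), B ⇓ S^8(Z)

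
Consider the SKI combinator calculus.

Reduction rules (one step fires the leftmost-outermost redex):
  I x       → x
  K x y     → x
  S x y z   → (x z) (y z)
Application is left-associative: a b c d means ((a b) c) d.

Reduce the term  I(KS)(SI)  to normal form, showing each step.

Answer: normal form = S  (in 2 steps)

Reduction:
  start: I(KS)(SI)
  →1  KS(SI)
  →2  S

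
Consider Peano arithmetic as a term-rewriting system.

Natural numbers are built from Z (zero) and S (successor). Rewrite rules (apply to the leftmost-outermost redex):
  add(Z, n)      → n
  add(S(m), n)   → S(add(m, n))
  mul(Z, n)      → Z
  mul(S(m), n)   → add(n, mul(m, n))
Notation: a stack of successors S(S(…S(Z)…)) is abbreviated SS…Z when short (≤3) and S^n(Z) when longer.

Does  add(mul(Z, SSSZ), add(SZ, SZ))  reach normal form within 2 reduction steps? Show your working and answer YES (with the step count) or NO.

Answer: NO — after 2 steps the term is add(SZ, SZ), not yet normal

Working:
  start: add(mul(Z, SSSZ), add(SZ, SZ))
  step 1: add(Z, add(SZ, SZ))
  step 2: add(SZ, SZ)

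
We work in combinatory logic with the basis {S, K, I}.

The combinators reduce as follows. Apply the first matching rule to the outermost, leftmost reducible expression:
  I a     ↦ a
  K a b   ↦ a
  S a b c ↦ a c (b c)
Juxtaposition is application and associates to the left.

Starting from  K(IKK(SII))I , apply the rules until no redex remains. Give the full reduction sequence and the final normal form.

Answer: normal form = K  (in 3 steps)

Derivation:
  start: K(IKK(SII))I
  [1] IKK(SII)
  [2] KK(SII)
  [3] K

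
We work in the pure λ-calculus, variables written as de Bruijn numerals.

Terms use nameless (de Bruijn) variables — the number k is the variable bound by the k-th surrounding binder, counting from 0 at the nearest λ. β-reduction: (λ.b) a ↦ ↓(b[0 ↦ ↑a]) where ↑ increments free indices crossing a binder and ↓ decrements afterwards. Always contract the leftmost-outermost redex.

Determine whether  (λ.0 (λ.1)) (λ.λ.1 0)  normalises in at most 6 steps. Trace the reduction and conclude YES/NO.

  start: (λ.0 (λ.1)) (λ.λ.1 0)
  [1] (λ.λ.1 0) (λ.λ.λ.1 0)
  [2] λ.(λ.λ.λ.1 0) 0
  [3] λ.λ.λ.1 0

Answer: YES — reaches normal form λ.λ.λ.1 0 in 3 ≤ 6 steps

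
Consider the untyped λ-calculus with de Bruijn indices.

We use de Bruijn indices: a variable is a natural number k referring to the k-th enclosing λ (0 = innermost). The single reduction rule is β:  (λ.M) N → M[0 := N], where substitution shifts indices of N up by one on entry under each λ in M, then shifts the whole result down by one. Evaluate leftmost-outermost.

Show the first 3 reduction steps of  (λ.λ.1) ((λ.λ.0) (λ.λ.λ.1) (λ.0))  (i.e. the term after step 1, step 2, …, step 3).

Answer: after 3 steps: λ.λ.0

Working:
  start: (λ.λ.1) ((λ.λ.0) (λ.λ.λ.1) (λ.0))
  [1] λ.(λ.λ.0) (λ.λ.λ.1) (λ.0)
  [2] λ.(λ.0) (λ.0)
  [3] λ.λ.0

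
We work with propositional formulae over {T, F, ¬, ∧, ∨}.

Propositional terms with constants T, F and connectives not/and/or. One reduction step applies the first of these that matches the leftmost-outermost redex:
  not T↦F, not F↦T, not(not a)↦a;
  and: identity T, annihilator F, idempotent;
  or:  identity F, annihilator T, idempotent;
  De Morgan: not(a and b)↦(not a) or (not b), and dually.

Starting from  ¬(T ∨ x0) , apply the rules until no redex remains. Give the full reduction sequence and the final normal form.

  start: ¬(T ∨ x0)
  [1] ¬T ∧ ¬x0
  [2] F ∧ ¬x0
  [3] F

Answer: normal form = F  (in 3 steps)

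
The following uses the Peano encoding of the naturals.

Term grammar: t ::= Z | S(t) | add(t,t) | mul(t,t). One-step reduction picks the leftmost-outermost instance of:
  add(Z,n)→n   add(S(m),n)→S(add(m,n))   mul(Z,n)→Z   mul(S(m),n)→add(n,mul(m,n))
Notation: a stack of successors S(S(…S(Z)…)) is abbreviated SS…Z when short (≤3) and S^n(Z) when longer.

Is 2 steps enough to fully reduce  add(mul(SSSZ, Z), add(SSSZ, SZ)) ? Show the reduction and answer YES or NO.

  start: add(mul(SSSZ, Z), add(SSSZ, SZ))
  →1  add(add(Z, mul(SSZ, Z)), add(SSSZ, SZ))
  →2  add(mul(SSZ, Z), add(SSSZ, SZ))

Answer: NO — after 2 steps the term is add(mul(SSZ, Z), add(SSSZ, SZ)), not yet normal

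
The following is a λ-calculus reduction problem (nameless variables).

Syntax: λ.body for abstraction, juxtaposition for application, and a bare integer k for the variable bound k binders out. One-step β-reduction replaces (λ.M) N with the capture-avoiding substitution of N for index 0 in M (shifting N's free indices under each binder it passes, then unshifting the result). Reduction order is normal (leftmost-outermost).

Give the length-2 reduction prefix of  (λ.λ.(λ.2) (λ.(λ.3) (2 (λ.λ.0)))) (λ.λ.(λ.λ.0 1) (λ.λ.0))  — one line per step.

  start: (λ.λ.(λ.2) (λ.(λ.3) (2 (λ.λ.0)))) (λ.λ.(λ.λ.0 1) (λ.λ.0))
  step 1: λ.(λ.λ.λ.(λ.λ.0 1) (λ.λ.0)) (λ.(λ.λ.λ.(λ.λ.0 1) (λ.λ.0)) ((λ.λ.(λ.λ.0 1) (λ.λ.0)) (λ.λ.0)))
  step 2: λ.λ.λ.(λ.λ.0 1) (λ.λ.0)

Answer: after 2 steps: λ.λ.λ.(λ.λ.0 1) (λ.λ.0)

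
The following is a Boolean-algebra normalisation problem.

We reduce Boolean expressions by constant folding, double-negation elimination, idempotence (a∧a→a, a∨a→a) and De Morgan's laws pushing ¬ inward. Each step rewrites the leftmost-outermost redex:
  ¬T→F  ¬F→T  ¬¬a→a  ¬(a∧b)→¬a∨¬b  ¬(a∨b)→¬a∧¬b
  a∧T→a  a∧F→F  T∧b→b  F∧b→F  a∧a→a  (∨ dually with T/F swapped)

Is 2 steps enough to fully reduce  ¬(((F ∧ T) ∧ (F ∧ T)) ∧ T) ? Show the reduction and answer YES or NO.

  start: ¬(((F ∧ T) ∧ (F ∧ T)) ∧ T)
  →1  ¬((F ∧ T) ∧ (F ∧ T)) ∨ ¬T
  →2  (¬(F ∧ T) ∨ ¬(F ∧ T)) ∨ ¬T

Answer: NO — after 2 steps the term is (¬(F ∧ T) ∨ ¬(F ∧ T)) ∨ ¬T, not yet normal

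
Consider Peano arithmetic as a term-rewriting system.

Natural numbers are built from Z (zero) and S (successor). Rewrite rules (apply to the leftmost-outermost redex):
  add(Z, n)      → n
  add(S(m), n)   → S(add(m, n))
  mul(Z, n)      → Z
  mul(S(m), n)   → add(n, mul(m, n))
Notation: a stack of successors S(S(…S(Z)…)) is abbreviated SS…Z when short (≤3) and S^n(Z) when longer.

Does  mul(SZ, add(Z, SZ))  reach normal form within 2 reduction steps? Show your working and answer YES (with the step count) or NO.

Answer: NO — after 2 steps the term is add(SZ, mul(Z, add(Z, SZ))), not yet normal

Reduction:
  start: mul(SZ, add(Z, SZ))
  →1  add(add(Z, SZ), mul(Z, add(Z, SZ)))
  →2  add(SZ, mul(Z, add(Z, SZ)))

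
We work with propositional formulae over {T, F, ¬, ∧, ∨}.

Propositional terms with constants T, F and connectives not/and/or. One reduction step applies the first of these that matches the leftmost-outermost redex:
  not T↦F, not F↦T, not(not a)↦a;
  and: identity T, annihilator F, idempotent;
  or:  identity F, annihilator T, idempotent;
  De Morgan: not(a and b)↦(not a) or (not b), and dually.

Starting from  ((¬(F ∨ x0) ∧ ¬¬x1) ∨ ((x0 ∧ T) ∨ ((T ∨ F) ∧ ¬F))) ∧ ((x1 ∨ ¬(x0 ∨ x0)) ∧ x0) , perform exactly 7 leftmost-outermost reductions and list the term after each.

  start: ((¬(F ∨ x0) ∧ ¬¬x1) ∨ ((x0 ∧ T) ∨ ((T ∨ F) ∧ ¬F))) ∧ ((x1 ∨ ¬(x0 ∨ x0)) ∧ x0)
  →1  (((¬F ∧ ¬x0) ∧ ¬¬x1) ∨ ((x0 ∧ T) ∨ ((T ∨ F) ∧ ¬F))) ∧ ((x1 ∨ ¬(x0 ∨ x0)) ∧ x0)
  →2  (((T ∧ ¬x0) ∧ ¬¬x1) ∨ ((x0 ∧ T) ∨ ((T ∨ F) ∧ ¬F))) ∧ ((x1 ∨ ¬(x0 ∨ x0)) ∧ x0)
  →3  ((¬x0 ∧ ¬¬x1) ∨ ((x0 ∧ T) ∨ ((T ∨ F) ∧ ¬F))) ∧ ((x1 ∨ ¬(x0 ∨ x0)) ∧ x0)
  →4  ((¬x0 ∧ x1) ∨ ((x0 ∧ T) ∨ ((T ∨ F) ∧ ¬F))) ∧ ((x1 ∨ ¬(x0 ∨ x0)) ∧ x0)
  →5  ((¬x0 ∧ x1) ∨ (x0 ∨ ((T ∨ F) ∧ ¬F))) ∧ ((x1 ∨ ¬(x0 ∨ x0)) ∧ x0)
  →6  ((¬x0 ∧ x1) ∨ (x0 ∨ (T ∧ ¬F))) ∧ ((x1 ∨ ¬(x0 ∨ x0)) ∧ x0)
  →7  ((¬x0 ∧ x1) ∨ (x0 ∨ ¬F)) ∧ ((x1 ∨ ¬(x0 ∨ x0)) ∧ x0)

Answer: after 7 steps: ((¬x0 ∧ x1) ∨ (x0 ∨ ¬F)) ∧ ((x1 ∨ ¬(x0 ∨ x0)) ∧ x0)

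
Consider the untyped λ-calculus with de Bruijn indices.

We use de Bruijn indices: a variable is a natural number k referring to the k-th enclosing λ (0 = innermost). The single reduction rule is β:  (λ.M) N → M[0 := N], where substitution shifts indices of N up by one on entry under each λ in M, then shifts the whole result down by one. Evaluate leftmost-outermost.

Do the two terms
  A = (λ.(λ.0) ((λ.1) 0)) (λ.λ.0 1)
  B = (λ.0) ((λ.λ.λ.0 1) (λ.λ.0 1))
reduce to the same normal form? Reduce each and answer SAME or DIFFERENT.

Answer: SAME — A ⇓ λ.λ.0 1, B ⇓ λ.λ.0 1

Working:
Term A:
  start: (λ.(λ.0) ((λ.1) 0)) (λ.λ.0 1)
  [1] (λ.0) ((λ.λ.λ.0 1) (λ.λ.0 1))
  [2] (λ.λ.λ.0 1) (λ.λ.0 1)
  [3] λ.λ.0 1

Term B:
  start: (λ.0) ((λ.λ.λ.0 1) (λ.λ.0 1))
  [1] (λ.λ.λ.0 1) (λ.λ.0 1)
  [2] λ.λ.0 1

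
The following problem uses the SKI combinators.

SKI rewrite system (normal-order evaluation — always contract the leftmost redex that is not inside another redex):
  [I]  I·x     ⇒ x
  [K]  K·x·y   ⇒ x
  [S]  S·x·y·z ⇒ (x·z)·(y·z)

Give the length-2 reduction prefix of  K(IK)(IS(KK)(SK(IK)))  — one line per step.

Answer: after 2 steps: K

Reduction:
  start: K(IK)(IS(KK)(SK(IK)))
  [1] IK
  [2] K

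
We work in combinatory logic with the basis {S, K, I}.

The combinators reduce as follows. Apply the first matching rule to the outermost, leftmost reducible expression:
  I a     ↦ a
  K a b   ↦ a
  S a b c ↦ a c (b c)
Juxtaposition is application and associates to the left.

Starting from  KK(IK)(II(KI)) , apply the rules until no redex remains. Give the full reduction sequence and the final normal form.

Answer: normal form = K(KI)  (in 3 steps)

Derivation:
  start: KK(IK)(II(KI))
  →1  K(II(KI))
  →2  K(I(KI))
  →3  K(KI)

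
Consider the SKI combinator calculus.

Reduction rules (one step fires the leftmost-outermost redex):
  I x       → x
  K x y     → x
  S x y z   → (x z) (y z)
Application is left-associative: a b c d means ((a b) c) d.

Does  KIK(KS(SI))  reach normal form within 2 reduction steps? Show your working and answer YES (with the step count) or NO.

  start: KIK(KS(SI))
  →1  I(KS(SI))
  →2  KS(SI)

Answer: NO — after 2 steps the term is KS(SI), not yet normal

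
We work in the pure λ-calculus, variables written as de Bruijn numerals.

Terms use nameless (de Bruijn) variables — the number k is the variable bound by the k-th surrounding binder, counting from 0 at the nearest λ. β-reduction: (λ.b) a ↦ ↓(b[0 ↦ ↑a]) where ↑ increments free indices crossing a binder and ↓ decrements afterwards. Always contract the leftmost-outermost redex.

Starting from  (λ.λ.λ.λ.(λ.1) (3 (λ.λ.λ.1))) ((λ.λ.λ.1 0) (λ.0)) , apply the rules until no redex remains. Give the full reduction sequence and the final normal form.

  start: (λ.λ.λ.λ.(λ.1) (3 (λ.λ.λ.1))) ((λ.λ.λ.1 0) (λ.0))
  →1  λ.λ.λ.(λ.1) ((λ.λ.λ.1 0) (λ.0) (λ.λ.λ.1))
  →2  λ.λ.λ.0

Answer: normal form = λ.λ.λ.0  (in 2 steps)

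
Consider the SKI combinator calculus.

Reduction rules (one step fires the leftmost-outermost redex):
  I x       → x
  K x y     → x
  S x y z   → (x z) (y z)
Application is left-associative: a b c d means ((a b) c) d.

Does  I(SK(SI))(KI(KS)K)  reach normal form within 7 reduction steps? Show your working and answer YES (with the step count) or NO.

Answer: YES — reaches normal form K in 5 ≤ 7 steps

Working:
  start: I(SK(SI))(KI(KS)K)
  step 1: SK(SI)(KI(KS)K)
  step 2: K(KI(KS)K)(SI(KI(KS)K))
  step 3: KI(KS)K
  step 4: IK
  step 5: K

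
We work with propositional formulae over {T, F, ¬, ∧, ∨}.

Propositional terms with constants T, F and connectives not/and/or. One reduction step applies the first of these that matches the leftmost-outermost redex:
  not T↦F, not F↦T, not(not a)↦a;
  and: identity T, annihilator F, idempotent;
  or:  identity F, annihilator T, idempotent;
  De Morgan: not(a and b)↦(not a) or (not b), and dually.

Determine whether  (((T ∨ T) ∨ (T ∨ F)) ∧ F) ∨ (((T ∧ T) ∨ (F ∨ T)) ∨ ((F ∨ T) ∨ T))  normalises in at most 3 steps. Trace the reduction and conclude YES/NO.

Answer: NO — after 3 steps the term is (T ∨ (F ∨ T)) ∨ ((F ∨ T) ∨ T), not yet normal

Working:
  start: (((T ∨ T) ∨ (T ∨ F)) ∧ F) ∨ (((T ∧ T) ∨ (F ∨ T)) ∨ ((F ∨ T) ∨ T))
  [1] F ∨ (((T ∧ T) ∨ (F ∨ T)) ∨ ((F ∨ T) ∨ T))
  [2] ((T ∧ T) ∨ (F ∨ T)) ∨ ((F ∨ T) ∨ T)
  [3] (T ∨ (F ∨ T)) ∨ ((F ∨ T) ∨ T)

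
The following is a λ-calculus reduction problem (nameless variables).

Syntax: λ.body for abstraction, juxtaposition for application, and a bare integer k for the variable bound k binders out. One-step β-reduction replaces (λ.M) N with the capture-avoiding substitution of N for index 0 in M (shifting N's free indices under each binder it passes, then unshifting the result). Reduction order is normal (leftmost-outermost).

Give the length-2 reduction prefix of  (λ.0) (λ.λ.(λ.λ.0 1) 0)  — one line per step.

  start: (λ.0) (λ.λ.(λ.λ.0 1) 0)
  →1  λ.λ.(λ.λ.0 1) 0
  →2  λ.λ.λ.0 1

Answer: after 2 steps: λ.λ.λ.0 1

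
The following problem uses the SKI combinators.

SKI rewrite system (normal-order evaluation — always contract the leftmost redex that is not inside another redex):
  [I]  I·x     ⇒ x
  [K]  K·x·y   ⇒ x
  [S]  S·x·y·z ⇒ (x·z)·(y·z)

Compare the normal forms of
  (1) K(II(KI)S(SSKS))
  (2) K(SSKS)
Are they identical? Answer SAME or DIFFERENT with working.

Answer: SAME — A ⇓ K(SS(KS)), B ⇓ K(SS(KS))

Reduction:
Term A:
  start: K(II(KI)S(SSKS))
  step 1: K(I(KI)S(SSKS))
  step 2: K(KIS(SSKS))
  step 3: K(I(SSKS))
  step 4: K(SSKS)
  step 5: K(SS(KS))

Term B:
  start: K(SSKS)
  step 1: K(SS(KS))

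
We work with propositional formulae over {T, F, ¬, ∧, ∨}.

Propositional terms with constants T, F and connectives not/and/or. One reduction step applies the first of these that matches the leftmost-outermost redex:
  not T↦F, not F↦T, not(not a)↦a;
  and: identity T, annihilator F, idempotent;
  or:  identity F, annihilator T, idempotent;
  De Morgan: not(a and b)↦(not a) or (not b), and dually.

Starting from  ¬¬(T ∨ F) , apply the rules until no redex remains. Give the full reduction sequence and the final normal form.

  start: ¬¬(T ∨ F)
  step 1: T ∨ F
  step 2: T

Answer: normal form = T  (in 2 steps)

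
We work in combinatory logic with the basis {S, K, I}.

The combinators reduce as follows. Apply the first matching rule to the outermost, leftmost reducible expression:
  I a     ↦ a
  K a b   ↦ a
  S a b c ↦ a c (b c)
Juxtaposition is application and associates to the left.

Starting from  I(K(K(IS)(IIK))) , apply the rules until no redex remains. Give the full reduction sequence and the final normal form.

Answer: normal form = KS  (in 3 steps)

Reduction:
  start: I(K(K(IS)(IIK)))
  step 1: K(K(IS)(IIK))
  step 2: K(IS)
  step 3: KS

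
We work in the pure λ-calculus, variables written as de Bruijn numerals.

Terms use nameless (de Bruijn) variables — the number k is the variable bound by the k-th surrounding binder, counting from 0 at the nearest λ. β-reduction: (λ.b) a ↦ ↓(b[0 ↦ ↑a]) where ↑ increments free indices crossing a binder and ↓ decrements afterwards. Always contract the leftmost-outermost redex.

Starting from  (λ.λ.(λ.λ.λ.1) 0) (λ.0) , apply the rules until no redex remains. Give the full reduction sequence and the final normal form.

Answer: normal form = λ.λ.λ.1  (in 2 steps)

Working:
  start: (λ.λ.(λ.λ.λ.1) 0) (λ.0)
  step 1: λ.(λ.λ.λ.1) 0
  step 2: λ.λ.λ.1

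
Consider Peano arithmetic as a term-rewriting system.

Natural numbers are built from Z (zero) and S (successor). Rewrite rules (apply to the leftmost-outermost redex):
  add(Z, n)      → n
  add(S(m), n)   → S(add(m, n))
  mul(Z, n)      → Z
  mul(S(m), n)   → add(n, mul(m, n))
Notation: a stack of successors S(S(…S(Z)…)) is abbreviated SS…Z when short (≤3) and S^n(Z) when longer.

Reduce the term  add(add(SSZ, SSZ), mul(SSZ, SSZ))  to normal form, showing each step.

Answer: normal form = S^8(Z)  (in 17 steps)

Working:
  start: add(add(SSZ, SSZ), mul(SSZ, SSZ))
  [1] add(S(add(SZ, SSZ)), mul(SSZ, SSZ))
  [2] S(add(add(SZ, SSZ), mul(SSZ, SSZ)))
  [3] S(add(S(add(Z, SSZ)), mul(SSZ, SSZ)))
  [4] S(S(add(add(Z, SSZ), mul(SSZ, SSZ))))
  [5] S(S(add(SSZ, mul(SSZ, SSZ))))
  [6] S(S(S(add(SZ, mul(SSZ, SSZ)))))
  [7] S(S(S(S(add(Z, mul(SSZ, SSZ))))))
  [8] S(S(S(S(mul(SSZ, SSZ)))))
  [9] S(S(S(S(add(SSZ, mul(SZ, SSZ))))))
  [10] S(S(S(S(S(add(SZ, mul(SZ, SSZ)))))))
  [11] S(S(S(S(S(S(add(Z, mul(SZ, SSZ))))))))
  [12] S(S(S(S(S(S(mul(SZ, SSZ)))))))
  [13] S(S(S(S(S(S(add(SSZ, mul(Z, SSZ))))))))
  [14] S(S(S(S(S(S(S(add(SZ, mul(Z, SSZ)))))))))
  [15] S(S(S(S(S(S(S(S(add(Z, mul(Z, SSZ))))))))))
  [16] S(S(S(S(S(S(S(S(mul(Z, SSZ)))))))))
  [17] S^8(Z)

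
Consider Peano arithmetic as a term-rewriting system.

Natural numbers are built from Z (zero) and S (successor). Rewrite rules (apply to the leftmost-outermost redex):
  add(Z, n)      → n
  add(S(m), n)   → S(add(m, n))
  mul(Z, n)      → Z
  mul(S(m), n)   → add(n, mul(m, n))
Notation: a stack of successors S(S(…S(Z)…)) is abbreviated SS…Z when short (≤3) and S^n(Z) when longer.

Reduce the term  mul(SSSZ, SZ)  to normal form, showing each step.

Answer: normal form = SSSZ  (in 10 steps)

Working:
  start: mul(SSSZ, SZ)
  step 1: add(SZ, mul(SSZ, SZ))
  step 2: S(add(Z, mul(SSZ, SZ)))
  step 3: S(mul(SSZ, SZ))
  step 4: S(add(SZ, mul(SZ, SZ)))
  step 5: S(S(add(Z, mul(SZ, SZ))))
  step 6: S(S(mul(SZ, SZ)))
  step 7: S(S(add(SZ, mul(Z, SZ))))
  step 8: S(S(S(add(Z, mul(Z, SZ)))))
  step 9: S(S(S(mul(Z, SZ))))
  step 10: SSSZ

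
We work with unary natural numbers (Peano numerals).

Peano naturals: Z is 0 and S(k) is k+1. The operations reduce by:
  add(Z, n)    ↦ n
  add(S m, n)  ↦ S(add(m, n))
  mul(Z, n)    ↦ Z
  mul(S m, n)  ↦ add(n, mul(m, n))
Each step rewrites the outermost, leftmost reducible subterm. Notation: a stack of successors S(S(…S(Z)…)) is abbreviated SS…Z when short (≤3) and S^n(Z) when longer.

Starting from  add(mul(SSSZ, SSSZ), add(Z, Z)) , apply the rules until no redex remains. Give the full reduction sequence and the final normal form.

  start: add(mul(SSSZ, SSSZ), add(Z, Z))
  step 1: add(add(SSSZ, mul(SSZ, SSSZ)), add(Z, Z))
  step 2: add(S(add(SSZ, mul(SSZ, SSSZ))), add(Z, Z))
  step 3: S(add(add(SSZ, mul(SSZ, SSSZ)), add(Z, Z)))
  step 4: S(add(S(add(SZ, mul(SSZ, SSSZ))), add(Z, Z)))
  step 5: S(S(add(add(SZ, mul(SSZ, SSSZ)), add(Z, Z))))
  step 6: S(S(add(S(add(Z, mul(SSZ, SSSZ))), add(Z, Z))))
  step 7: S(S(S(add(add(Z, mul(SSZ, SSSZ)), add(Z, Z)))))
  step 8: S(S(S(add(mul(SSZ, SSSZ), add(Z, Z)))))
  step 9: S(S(S(add(add(SSSZ, mul(SZ, SSSZ)), add(Z, Z)))))
  step 10: S(S(S(add(S(add(SSZ, mul(SZ, SSSZ))), add(Z, Z)))))
  step 11: S(S(S(S(add(add(SSZ, mul(SZ, SSSZ)), add(Z, Z))))))
  step 12: S(S(S(S(add(S(add(SZ, mul(SZ, SSSZ))), add(Z, Z))))))
  step 13: S(S(S(S(S(add(add(SZ, mul(SZ, SSSZ)), add(Z, Z)))))))
  step 14: S(S(S(S(S(add(S(add(Z, mul(SZ, SSSZ))), add(Z, Z)))))))
  step 15: S(S(S(S(S(S(add(add(Z, mul(SZ, SSSZ)), add(Z, Z))))))))
  step 16: S(S(S(S(S(S(add(mul(SZ, SSSZ), add(Z, Z))))))))
  step 17: S(S(S(S(S(S(add(add(SSSZ, mul(Z, SSSZ)), add(Z, Z))))))))
  step 18: S(S(S(S(S(S(add(S(add(SSZ, mul(Z, SSSZ))), add(Z, Z))))))))
  step 19: S(S(S(S(S(S(S(add(add(SSZ, mul(Z, SSSZ)), add(Z, Z)))))))))
  step 20: S(S(S(S(S(S(S(add(S(add(SZ, mul(Z, SSSZ))), add(Z, Z)))))))))
  step 21: S(S(S(S(S(S(S(S(add(add(SZ, mul(Z, SSSZ)), add(Z, Z))))))))))
  step 22: S(S(S(S(S(S(S(S(add(S(add(Z, mul(Z, SSSZ))), add(Z, Z))))))))))
  step 23: S(S(S(S(S(S(S(S(S(add(add(Z, mul(Z, SSSZ)), add(Z, Z)))))))))))
  step 24: S(S(S(S(S(S(S(S(S(add(mul(Z, SSSZ), add(Z, Z)))))))))))
  step 25: S(S(S(S(S(S(S(S(S(add(Z, add(Z, Z)))))))))))
  step 26: S(S(S(S(S(S(S(S(S(add(Z, Z))))))))))
  step 27: S^9(Z)

Answer: normal form = S^9(Z)  (in 27 steps)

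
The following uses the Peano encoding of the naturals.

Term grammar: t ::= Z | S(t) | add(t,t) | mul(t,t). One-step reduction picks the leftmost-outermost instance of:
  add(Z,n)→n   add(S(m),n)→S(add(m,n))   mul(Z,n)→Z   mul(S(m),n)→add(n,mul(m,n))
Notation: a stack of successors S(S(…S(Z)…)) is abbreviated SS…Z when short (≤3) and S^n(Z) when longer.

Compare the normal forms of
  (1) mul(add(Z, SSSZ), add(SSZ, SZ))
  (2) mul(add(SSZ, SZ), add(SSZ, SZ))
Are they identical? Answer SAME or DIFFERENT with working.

Term A:
  start: mul(add(Z, SSSZ), add(SSZ, SZ))
  step 1: mul(SSSZ, add(SSZ, SZ))
  step 2: add(add(SSZ, SZ), mul(SSZ, add(SSZ, SZ)))
  step 3: add(S(add(SZ, SZ)), mul(SSZ, add(SSZ, SZ)))
  step 4: S(add(add(SZ, SZ), mul(SSZ, add(SSZ, SZ))))
  step 5: S(add(S(add(Z, SZ)), mul(SSZ, add(SSZ, SZ))))
  step 6: S(S(add(add(Z, SZ), mul(SSZ, add(SSZ, SZ)))))
  step 7: S(S(add(SZ, mul(SSZ, add(SSZ, SZ)))))
  step 8: S(S(S(add(Z, mul(SSZ, add(SSZ, SZ))))))
  step 9: S(S(S(mul(SSZ, add(SSZ, SZ)))))
  step 10: S(S(S(add(add(SSZ, SZ), mul(SZ, add(SSZ, SZ))))))
  step 11: S(S(S(add(S(add(SZ, SZ)), mul(SZ, add(SSZ, SZ))))))
  step 12: S(S(S(S(add(add(SZ, SZ), mul(SZ, add(SSZ, SZ)))))))
  step 13: S(S(S(S(add(S(add(Z, SZ)), mul(SZ, add(SSZ, SZ)))))))
  step 14: S(S(S(S(S(add(add(Z, SZ), mul(SZ, add(SSZ, SZ))))))))
  step 15: S(S(S(S(S(add(SZ, mul(SZ, add(SSZ, SZ))))))))
  step 16: S(S(S(S(S(S(add(Z, mul(SZ, add(SSZ, SZ)))))))))
  step 17: S(S(S(S(S(S(mul(SZ, add(SSZ, SZ))))))))
  step 18: S(S(S(S(S(S(add(add(SSZ, SZ), mul(Z, add(SSZ, SZ)))))))))
  step 19: S(S(S(S(S(S(add(S(add(SZ, SZ)), mul(Z, add(SSZ, SZ)))))))))
  step 20: S(S(S(S(S(S(S(add(add(SZ, SZ), mul(Z, add(SSZ, SZ))))))))))
  step 21: S(S(S(S(S(S(S(add(S(add(Z, SZ)), mul(Z, add(SSZ, SZ))))))))))
  step 22: S(S(S(S(S(S(S(S(add(add(Z, SZ), mul(Z, add(SSZ, SZ)))))))))))
  step 23: S(S(S(S(S(S(S(S(add(SZ, mul(Z, add(SSZ, SZ)))))))))))
  step 24: S(S(S(S(S(S(S(S(S(add(Z, mul(Z, add(SSZ, SZ))))))))))))
  step 25: S(S(S(S(S(S(S(S(S(mul(Z, add(SSZ, SZ)))))))))))
  step 26: S^9(Z)

Term B:
  start: mul(add(SSZ, SZ), add(SSZ, SZ))
  step 1: mul(S(add(SZ, SZ)), add(SSZ, SZ))
  step 2: add(add(SSZ, SZ), mul(add(SZ, SZ), add(SSZ, SZ)))
  step 3: add(S(add(SZ, SZ)), mul(add(SZ, SZ), add(SSZ, SZ)))
  step 4: S(add(add(SZ, SZ), mul(add(SZ, SZ), add(SSZ, SZ))))
  step 5: S(add(S(add(Z, SZ)), mul(add(SZ, SZ), add(SSZ, SZ))))
  step 6: S(S(add(add(Z, SZ), mul(add(SZ, SZ), add(SSZ, SZ)))))
  step 7: S(S(add(SZ, mul(add(SZ, SZ), add(SSZ, SZ)))))
  step 8: S(S(S(add(Z, mul(add(SZ, SZ), add(SSZ, SZ))))))
  step 9: S(S(S(mul(add(SZ, SZ), add(SSZ, SZ)))))
  step 10: S(S(S(mul(S(add(Z, SZ)), add(SSZ, SZ)))))
  step 11: S(S(S(add(add(SSZ, SZ), mul(add(Z, SZ), add(SSZ, SZ))))))
  step 12: S(S(S(add(S(add(SZ, SZ)), mul(add(Z, SZ), add(SSZ, SZ))))))
  step 13: S(S(S(S(add(add(SZ, SZ), mul(add(Z, SZ), add(SSZ, SZ)))))))
  step 14: S(S(S(S(add(S(add(Z, SZ)), mul(add(Z, SZ), add(SSZ, SZ)))))))
  step 15: S(S(S(S(S(add(add(Z, SZ), mul(add(Z, SZ), add(SSZ, SZ))))))))
  step 16: S(S(S(S(S(add(SZ, mul(add(Z, SZ), add(SSZ, SZ))))))))
  step 17: S(S(S(S(S(S(add(Z, mul(add(Z, SZ), add(SSZ, SZ)))))))))
  step 18: S(S(S(S(S(S(mul(add(Z, SZ), add(SSZ, SZ))))))))
  step 19: S(S(S(S(S(S(mul(SZ, add(SSZ, SZ))))))))
  step 20: S(S(S(S(S(S(add(add(SSZ, SZ), mul(Z, add(SSZ, SZ)))))))))
  step 21: S(S(S(S(S(S(add(S(add(SZ, SZ)), mul(Z, add(SSZ, SZ)))))))))
  step 22: S(S(S(S(S(S(S(add(add(SZ, SZ), mul(Z, add(SSZ, SZ))))))))))
  step 23: S(S(S(S(S(S(S(add(S(add(Z, SZ)), mul(Z, add(SSZ, SZ))))))))))
  step 24: S(S(S(S(S(S(S(S(add(add(Z, SZ), mul(Z, add(SSZ, SZ)))))))))))
  step 25: S(S(S(S(S(S(S(S(add(SZ, mul(Z, add(SSZ, SZ)))))))))))
  step 26: S(S(S(S(S(S(S(S(S(add(Z, mul(Z, add(SSZ, SZ))))))))))))
  step 27: S(S(S(S(S(S(S(S(S(mul(Z, add(SSZ, SZ)))))))))))
  step 28: S^9(Z)

Answer: SAME — A ⇓ S^9(Z), B ⇓ S^9(Z)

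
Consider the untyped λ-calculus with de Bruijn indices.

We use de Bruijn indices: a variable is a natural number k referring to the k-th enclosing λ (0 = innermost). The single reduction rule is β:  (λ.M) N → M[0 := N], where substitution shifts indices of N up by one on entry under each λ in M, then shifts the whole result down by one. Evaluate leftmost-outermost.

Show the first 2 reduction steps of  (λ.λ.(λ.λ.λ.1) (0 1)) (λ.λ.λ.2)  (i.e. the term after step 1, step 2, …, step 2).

Answer: after 2 steps: λ.λ.λ.1

Reduction:
  start: (λ.λ.(λ.λ.λ.1) (0 1)) (λ.λ.λ.2)
  [1] λ.(λ.λ.λ.1) (0 (λ.λ.λ.2))
  [2] λ.λ.λ.1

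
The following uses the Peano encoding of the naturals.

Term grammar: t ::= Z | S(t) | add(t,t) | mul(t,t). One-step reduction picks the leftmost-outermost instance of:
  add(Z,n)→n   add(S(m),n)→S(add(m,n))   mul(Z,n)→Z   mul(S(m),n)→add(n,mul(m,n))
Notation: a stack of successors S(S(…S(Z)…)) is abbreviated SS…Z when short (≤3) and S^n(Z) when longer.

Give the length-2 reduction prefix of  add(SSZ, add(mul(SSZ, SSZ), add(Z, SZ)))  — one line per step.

Answer: after 2 steps: S(S(add(Z, add(mul(SSZ, SSZ), add(Z, SZ)))))

Working:
  start: add(SSZ, add(mul(SSZ, SSZ), add(Z, SZ)))
  step 1: S(add(SZ, add(mul(SSZ, SSZ), add(Z, SZ))))
  step 2: S(S(add(Z, add(mul(SSZ, SSZ), add(Z, SZ)))))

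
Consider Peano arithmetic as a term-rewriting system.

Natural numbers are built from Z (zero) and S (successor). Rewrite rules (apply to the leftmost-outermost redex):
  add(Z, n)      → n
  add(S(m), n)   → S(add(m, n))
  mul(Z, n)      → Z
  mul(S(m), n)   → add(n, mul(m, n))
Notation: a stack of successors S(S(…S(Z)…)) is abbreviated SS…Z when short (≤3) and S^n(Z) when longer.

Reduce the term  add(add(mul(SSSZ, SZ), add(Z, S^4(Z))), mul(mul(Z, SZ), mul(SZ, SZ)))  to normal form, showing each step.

Answer: normal form = S^7(Z)  (in 25 steps)

Derivation:
  start: add(add(mul(SSSZ, SZ), add(Z, S^4(Z))), mul(mul(Z, SZ), mul(SZ, SZ)))
  [1] add(add(add(SZ, mul(SSZ, SZ)), add(Z, S^4(Z))), mul(mul(Z, SZ), mul(SZ, SZ)))
  [2] add(add(S(add(Z, mul(SSZ, SZ))), add(Z, S^4(Z))), mul(mul(Z, SZ), mul(SZ, SZ)))
  [3] add(S(add(add(Z, mul(SSZ, SZ)), add(Z, S^4(Z)))), mul(mul(Z, SZ), mul(SZ, SZ)))
  [4] S(add(add(add(Z, mul(SSZ, SZ)), add(Z, S^4(Z))), mul(mul(Z, SZ), mul(SZ, SZ))))
  [5] S(add(add(mul(SSZ, SZ), add(Z, S^4(Z))), mul(mul(Z, SZ), mul(SZ, SZ))))
  [6] S(add(add(add(SZ, mul(SZ, SZ)), add(Z, S^4(Z))), mul(mul(Z, SZ), mul(SZ, SZ))))
  [7] S(add(add(S(add(Z, mul(SZ, SZ))), add(Z, S^4(Z))), mul(mul(Z, SZ), mul(SZ, SZ))))
  [8] S(add(S(add(add(Z, mul(SZ, SZ)), add(Z, S^4(Z)))), mul(mul(Z, SZ), mul(SZ, SZ))))
  [9] S(S(add(add(add(Z, mul(SZ, SZ)), add(Z, S^4(Z))), mul(mul(Z, SZ), mul(SZ, SZ)))))
  [10] S(S(add(add(mul(SZ, SZ), add(Z, S^4(Z))), mul(mul(Z, SZ), mul(SZ, SZ)))))
  [11] S(S(add(add(add(SZ, mul(Z, SZ)), add(Z, S^4(Z))), mul(mul(Z, SZ), mul(SZ, SZ)))))
  [12] S(S(add(add(S(add(Z, mul(Z, SZ))), add(Z, S^4(Z))), mul(mul(Z, SZ), mul(SZ, SZ)))))
  [13] S(S(add(S(add(add(Z, mul(Z, SZ)), add(Z, S^4(Z)))), mul(mul(Z, SZ), mul(SZ, SZ)))))
  [14] S(S(S(add(add(add(Z, mul(Z, SZ)), add(Z, S^4(Z))), mul(mul(Z, SZ), mul(SZ, SZ))))))
  [15] S(S(S(add(add(mul(Z, SZ), add(Z, S^4(Z))), mul(mul(Z, SZ), mul(SZ, SZ))))))
  [16] S(S(S(add(add(Z, add(Z, S^4(Z))), mul(mul(Z, SZ), mul(SZ, SZ))))))
  [17] S(S(S(add(add(Z, S^4(Z)), mul(mul(Z, SZ), mul(SZ, SZ))))))
  [18] S(S(S(add(S^4(Z), mul(mul(Z, SZ), mul(SZ, SZ))))))
  [19] S(S(S(S(add(SSSZ, mul(mul(Z, SZ), mul(SZ, SZ)))))))
  [20] S(S(S(S(S(add(SSZ, mul(mul(Z, SZ), mul(SZ, SZ))))))))
  [21] S(S(S(S(S(S(add(SZ, mul(mul(Z, SZ), mul(SZ, SZ)))))))))
  [22] S(S(S(S(S(S(S(add(Z, mul(mul(Z, SZ), mul(SZ, SZ))))))))))
  [23] S(S(S(S(S(S(S(mul(mul(Z, SZ), mul(SZ, SZ)))))))))
  [24] S(S(S(S(S(S(S(mul(Z, mul(SZ, SZ)))))))))
  [25] S^7(Z)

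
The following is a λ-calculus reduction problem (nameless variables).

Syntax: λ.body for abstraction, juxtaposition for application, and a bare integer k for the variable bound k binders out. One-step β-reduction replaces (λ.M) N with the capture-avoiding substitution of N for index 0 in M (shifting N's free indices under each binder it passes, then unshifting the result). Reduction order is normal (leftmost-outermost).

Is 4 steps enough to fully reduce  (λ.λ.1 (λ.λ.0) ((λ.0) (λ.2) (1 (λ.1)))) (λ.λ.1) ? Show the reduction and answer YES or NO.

Answer: YES — reaches normal form λ.λ.λ.0 in 3 ≤ 4 steps

Derivation:
  start: (λ.λ.1 (λ.λ.0) ((λ.0) (λ.2) (1 (λ.1)))) (λ.λ.1)
  [1] λ.(λ.λ.1) (λ.λ.0) ((λ.0) (λ.λ.λ.1) ((λ.λ.1) (λ.1)))
  [2] λ.(λ.λ.λ.0) ((λ.0) (λ.λ.λ.1) ((λ.λ.1) (λ.1)))
  [3] λ.λ.λ.0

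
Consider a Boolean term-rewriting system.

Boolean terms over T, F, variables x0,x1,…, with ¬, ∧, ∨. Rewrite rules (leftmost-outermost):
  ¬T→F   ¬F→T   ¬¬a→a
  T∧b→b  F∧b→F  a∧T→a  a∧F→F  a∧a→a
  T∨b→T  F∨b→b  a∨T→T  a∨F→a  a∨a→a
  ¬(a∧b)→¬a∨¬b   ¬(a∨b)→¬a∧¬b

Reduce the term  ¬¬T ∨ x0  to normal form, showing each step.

  start: ¬¬T ∨ x0
  →1  T ∨ x0
  →2  T

Answer: normal form = T  (in 2 steps)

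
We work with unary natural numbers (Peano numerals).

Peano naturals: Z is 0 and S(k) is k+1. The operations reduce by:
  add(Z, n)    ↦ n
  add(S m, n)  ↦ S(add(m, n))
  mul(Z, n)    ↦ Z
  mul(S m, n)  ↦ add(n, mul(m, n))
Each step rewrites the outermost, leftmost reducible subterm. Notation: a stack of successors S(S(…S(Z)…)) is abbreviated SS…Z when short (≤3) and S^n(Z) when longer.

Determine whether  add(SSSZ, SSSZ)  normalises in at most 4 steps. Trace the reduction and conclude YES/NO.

Answer: YES — reaches normal form S^6(Z) in 4 ≤ 4 steps

Derivation:
  start: add(SSSZ, SSSZ)
  step 1: S(add(SSZ, SSSZ))
  step 2: S(S(add(SZ, SSSZ)))
  step 3: S(S(S(add(Z, SSSZ))))
  step 4: S^6(Z)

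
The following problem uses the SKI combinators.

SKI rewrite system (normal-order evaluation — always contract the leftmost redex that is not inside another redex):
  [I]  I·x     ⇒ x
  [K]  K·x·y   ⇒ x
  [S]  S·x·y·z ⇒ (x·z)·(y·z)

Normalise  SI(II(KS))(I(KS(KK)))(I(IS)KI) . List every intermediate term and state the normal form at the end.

Answer: normal form = SS(SKI)  (in 9 steps)

Derivation:
  start: SI(II(KS))(I(KS(KK)))(I(IS)KI)
  →1  I(I(KS(KK)))(II(KS)(I(KS(KK))))(I(IS)KI)
  →2  I(KS(KK))(II(KS)(I(KS(KK))))(I(IS)KI)
  →3  KS(KK)(II(KS)(I(KS(KK))))(I(IS)KI)
  →4  S(II(KS)(I(KS(KK))))(I(IS)KI)
  →5  S(I(KS)(I(KS(KK))))(I(IS)KI)
  →6  S(KS(I(KS(KK))))(I(IS)KI)
  →7  SS(I(IS)KI)
  →8  SS(ISKI)
  →9  SS(SKI)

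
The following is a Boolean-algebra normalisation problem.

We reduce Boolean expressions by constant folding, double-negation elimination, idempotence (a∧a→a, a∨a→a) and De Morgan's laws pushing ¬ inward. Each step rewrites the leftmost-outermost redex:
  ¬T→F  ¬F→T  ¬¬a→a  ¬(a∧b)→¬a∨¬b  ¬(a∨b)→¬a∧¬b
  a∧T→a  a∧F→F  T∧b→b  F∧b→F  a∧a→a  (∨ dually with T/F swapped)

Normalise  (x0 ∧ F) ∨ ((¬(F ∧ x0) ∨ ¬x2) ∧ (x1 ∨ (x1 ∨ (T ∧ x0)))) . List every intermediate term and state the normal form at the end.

  start: (x0 ∧ F) ∨ ((¬(F ∧ x0) ∨ ¬x2) ∧ (x1 ∨ (x1 ∨ (T ∧ x0))))
  →1  F ∨ ((¬(F ∧ x0) ∨ ¬x2) ∧ (x1 ∨ (x1 ∨ (T ∧ x0))))
  →2  (¬(F ∧ x0) ∨ ¬x2) ∧ (x1 ∨ (x1 ∨ (T ∧ x0)))
  →3  ((¬F ∨ ¬x0) ∨ ¬x2) ∧ (x1 ∨ (x1 ∨ (T ∧ x0)))
  →4  ((T ∨ ¬x0) ∨ ¬x2) ∧ (x1 ∨ (x1 ∨ (T ∧ x0)))
  →5  (T ∨ ¬x2) ∧ (x1 ∨ (x1 ∨ (T ∧ x0)))
  →6  T ∧ (x1 ∨ (x1 ∨ (T ∧ x0)))
  →7  x1 ∨ (x1 ∨ (T ∧ x0))
  →8  x1 ∨ (x1 ∨ x0)

Answer: normal form = x1 ∨ (x1 ∨ x0)  (in 8 steps)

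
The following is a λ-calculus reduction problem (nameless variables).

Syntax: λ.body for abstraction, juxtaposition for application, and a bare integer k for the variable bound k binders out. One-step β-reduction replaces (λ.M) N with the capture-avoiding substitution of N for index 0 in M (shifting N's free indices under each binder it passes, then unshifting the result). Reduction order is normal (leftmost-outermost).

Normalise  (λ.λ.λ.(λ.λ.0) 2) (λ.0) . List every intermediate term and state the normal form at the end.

Answer: normal form = λ.λ.λ.0  (in 2 steps)

Derivation:
  start: (λ.λ.λ.(λ.λ.0) 2) (λ.0)
  [1] λ.λ.(λ.λ.0) (λ.0)
  [2] λ.λ.λ.0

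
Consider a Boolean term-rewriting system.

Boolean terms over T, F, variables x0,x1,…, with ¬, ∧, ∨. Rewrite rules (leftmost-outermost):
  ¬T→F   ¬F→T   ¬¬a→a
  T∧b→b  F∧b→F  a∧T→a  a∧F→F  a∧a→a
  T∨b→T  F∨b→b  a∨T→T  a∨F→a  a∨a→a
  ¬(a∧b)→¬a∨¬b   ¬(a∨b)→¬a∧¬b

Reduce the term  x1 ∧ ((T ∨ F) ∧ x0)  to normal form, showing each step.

Answer: normal form = x1 ∧ x0  (in 2 steps)

Working:
  start: x1 ∧ ((T ∨ F) ∧ x0)
  [1] x1 ∧ (T ∧ x0)
  [2] x1 ∧ x0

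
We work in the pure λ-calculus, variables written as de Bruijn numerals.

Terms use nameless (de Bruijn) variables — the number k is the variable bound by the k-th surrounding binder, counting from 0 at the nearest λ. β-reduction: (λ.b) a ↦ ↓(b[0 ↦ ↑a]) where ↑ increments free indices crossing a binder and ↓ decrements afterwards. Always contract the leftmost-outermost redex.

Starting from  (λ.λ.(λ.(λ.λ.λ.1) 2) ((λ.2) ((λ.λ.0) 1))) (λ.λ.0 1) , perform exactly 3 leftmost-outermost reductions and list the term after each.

  start: (λ.λ.(λ.(λ.λ.λ.1) 2) ((λ.2) ((λ.λ.0) 1))) (λ.λ.0 1)
  →1  λ.(λ.(λ.λ.λ.1) (λ.λ.0 1)) ((λ.λ.λ.0 1) ((λ.λ.0) (λ.λ.0 1)))
  →2  λ.(λ.λ.λ.1) (λ.λ.0 1)
  →3  λ.λ.λ.1

Answer: after 3 steps: λ.λ.λ.1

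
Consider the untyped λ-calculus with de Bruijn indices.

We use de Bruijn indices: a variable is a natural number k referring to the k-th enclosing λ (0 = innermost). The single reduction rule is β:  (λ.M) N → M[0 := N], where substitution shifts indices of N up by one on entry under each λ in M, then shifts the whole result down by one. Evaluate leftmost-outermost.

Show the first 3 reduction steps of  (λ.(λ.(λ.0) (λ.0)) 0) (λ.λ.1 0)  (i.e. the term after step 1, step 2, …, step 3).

  start: (λ.(λ.(λ.0) (λ.0)) 0) (λ.λ.1 0)
  step 1: (λ.(λ.0) (λ.0)) (λ.λ.1 0)
  step 2: (λ.0) (λ.0)
  step 3: λ.0

Answer: after 3 steps: λ.0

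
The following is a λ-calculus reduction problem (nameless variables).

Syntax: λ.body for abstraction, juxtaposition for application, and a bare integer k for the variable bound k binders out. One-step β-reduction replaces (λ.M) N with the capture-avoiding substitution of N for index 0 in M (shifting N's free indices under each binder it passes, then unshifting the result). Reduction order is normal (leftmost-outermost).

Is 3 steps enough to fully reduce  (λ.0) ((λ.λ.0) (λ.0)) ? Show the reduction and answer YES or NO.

Answer: YES — reaches normal form λ.0 in 2 ≤ 3 steps

Derivation:
  start: (λ.0) ((λ.λ.0) (λ.0))
  step 1: (λ.λ.0) (λ.0)
  step 2: λ.0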